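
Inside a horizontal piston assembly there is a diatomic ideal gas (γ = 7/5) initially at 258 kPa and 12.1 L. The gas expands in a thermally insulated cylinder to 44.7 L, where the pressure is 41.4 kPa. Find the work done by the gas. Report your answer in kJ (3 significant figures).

Adiabatic: W = (P₁V₁ − P₂V₂)/(γ − 1) with γ = 7/5.
P₁V₁ = 3122 J, P₂V₂ = 1851 J.
W = (3122 − 1851) / 0.4 = 3178 J.

W ≈ 3.18 kJ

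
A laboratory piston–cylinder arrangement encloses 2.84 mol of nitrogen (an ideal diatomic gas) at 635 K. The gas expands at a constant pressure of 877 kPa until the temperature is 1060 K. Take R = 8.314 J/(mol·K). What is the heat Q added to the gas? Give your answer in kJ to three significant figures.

Q ≈ 35.1 kJ

Isobaric: W = nRΔT = (2.84)(8.314)(425) = 10035 J.
ΔU = nCᵥΔT with Cᵥ = 5R/2: ΔU = (2.84)(20.79)(425) = 25087 J.
Q = ΔU + W = 25087 + 10035 = 35122 J.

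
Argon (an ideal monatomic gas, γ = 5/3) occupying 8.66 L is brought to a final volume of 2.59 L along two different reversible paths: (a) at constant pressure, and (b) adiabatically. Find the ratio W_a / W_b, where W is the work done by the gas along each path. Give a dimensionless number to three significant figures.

W_a / W_b ≈ 0.378

Path (a) isobaric: W = P₁(V₂ − V₁) → W_a/(P₁V₁) = -0.7009.
Path (b) adiabatic: W = P₁V₁(1 − (V₁/V₂)^(γ−1))/(γ−1) → W_b/(P₁V₁) = -1.854.
W_a / W_b = -0.7009 / -1.854 = 0.378.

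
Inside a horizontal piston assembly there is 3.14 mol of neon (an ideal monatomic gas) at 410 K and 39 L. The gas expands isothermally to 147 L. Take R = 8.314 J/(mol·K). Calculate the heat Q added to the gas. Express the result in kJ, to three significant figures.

Isothermal ⇒ ΔU = 0, so Q = W = nRT ln(V₂/V₁).
Q = (3.14)(8.314)(410) ln(147/39) = 10703 × 1.327 = 14202 J.

Q ≈ 14.2 kJ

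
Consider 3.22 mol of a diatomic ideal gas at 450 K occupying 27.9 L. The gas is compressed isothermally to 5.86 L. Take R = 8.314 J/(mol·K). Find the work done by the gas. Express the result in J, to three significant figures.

W ≈ -18800 J

Isothermal: W = nRT ln(V₂/V₁).
W = (3.22)(8.314)(450) × ln(5.86/27.9)
  = 12047 × -1.56
W_by_gas = -18799 J.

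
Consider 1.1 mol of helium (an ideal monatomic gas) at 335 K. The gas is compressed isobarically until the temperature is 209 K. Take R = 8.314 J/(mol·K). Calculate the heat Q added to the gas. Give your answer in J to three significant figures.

Q ≈ -2880 J

Isobaric: W = nRΔT = (1.1)(8.314)(-126) = -1152 J.
ΔU = nCᵥΔT with Cᵥ = 3R/2: ΔU = (1.1)(12.47)(-126) = -1728 J.
Q = ΔU + W = -1728 − 1152 = -2881 J.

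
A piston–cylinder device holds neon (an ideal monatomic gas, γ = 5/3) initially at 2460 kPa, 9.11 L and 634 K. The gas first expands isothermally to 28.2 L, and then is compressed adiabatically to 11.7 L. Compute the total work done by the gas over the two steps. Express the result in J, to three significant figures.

Step 1 (isothermal): W = P₁V₁ ln(V₂/V₁) = (22411) ln(28.2/9.11) = 25323 J.
After step 1: P = 794.7 kPa, V = 28.2 L, T = 634 K.
Step 2 (adiabatic): W = (P₁V₁ − P₂V₂)/(γ−1) = (22411 − 40287)/0.667 = -26814 J.
W_total = 25323 − 26814 = -1491 J.

W_total ≈ -1490 J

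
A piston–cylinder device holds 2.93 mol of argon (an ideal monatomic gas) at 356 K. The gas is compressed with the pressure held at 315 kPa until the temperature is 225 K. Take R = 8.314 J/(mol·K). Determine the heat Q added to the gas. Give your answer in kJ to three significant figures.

Isobaric: W = nRΔT = (2.93)(8.314)(-131) = -3191 J.
ΔU = nCᵥΔT with Cᵥ = 3R/2: ΔU = (2.93)(12.47)(-131) = -4787 J.
Q = ΔU + W = -4787 − 3191 = -7978 J.

Q ≈ -7.98 kJ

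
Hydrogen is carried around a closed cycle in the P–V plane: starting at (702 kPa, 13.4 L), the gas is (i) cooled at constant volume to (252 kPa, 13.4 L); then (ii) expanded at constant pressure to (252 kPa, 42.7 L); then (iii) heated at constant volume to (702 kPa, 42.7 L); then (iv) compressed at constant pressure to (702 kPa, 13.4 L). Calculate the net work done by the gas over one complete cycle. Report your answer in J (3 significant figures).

Constant-volume legs do no work.
W(ii) = (252)(42.7 − 13.4) = 7384 J; W(iv) = (702)(13.4 − 42.7) = -20569 J.
W_net = 7384 − 20569 = -13185 J (the counter-clockwise enclosed area).

W_net ≈ -13200 J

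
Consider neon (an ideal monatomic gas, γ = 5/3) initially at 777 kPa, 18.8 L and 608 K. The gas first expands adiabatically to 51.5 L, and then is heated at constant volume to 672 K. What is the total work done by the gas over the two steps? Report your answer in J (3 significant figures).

W_total ≈ 10700 J

Step 1 (adiabatic): W = (P₁V₁ − P₂V₂)/(γ−1) = (14608 − 7461)/0.667 = 10719 J.
Step 2 (isochoric): W = 0 (constant volume).
W_total = 10719 + 0 = 10719 J.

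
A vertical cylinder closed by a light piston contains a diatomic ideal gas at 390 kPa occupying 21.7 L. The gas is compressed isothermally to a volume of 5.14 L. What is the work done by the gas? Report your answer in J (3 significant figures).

Isothermal: W = nRT ln(V₂/V₁) = P₁V₁ ln(V₂/V₁).
P₁V₁ = (390 kPa)(21.7 L) = 8463 J.
W = 8463 × ln(5.14/21.7) = 8463 × -1.44
W_by_gas = -12189 J.

W ≈ -12200 J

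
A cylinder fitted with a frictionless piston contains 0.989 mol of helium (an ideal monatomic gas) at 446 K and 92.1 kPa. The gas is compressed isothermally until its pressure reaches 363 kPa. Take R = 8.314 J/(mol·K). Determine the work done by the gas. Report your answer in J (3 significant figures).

Isothermal process: W = nRT ln(V₂/V₁) = nRT ln(P₁/P₂).
W = (0.989)(8.314)(446) × ln(92.1/363)
  = 3667 × ln(0.2537) = 3667 × -1.372
W_by_gas = -5030 J.

W ≈ -5030 J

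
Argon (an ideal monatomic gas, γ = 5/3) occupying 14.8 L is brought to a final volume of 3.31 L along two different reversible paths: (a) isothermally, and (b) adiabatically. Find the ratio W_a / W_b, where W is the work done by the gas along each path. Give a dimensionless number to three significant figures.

W_a / W_b ≈ 0.583

Path (a) isothermal: W = P₁V₁ ln(V₂/V₁) → W_a/(P₁V₁) = -1.498.
Path (b) adiabatic: W = P₁V₁(1 − (V₁/V₂)^(γ−1))/(γ−1) → W_b/(P₁V₁) = -2.571.
W_a / W_b = -1.498 / -2.571 = 0.5825.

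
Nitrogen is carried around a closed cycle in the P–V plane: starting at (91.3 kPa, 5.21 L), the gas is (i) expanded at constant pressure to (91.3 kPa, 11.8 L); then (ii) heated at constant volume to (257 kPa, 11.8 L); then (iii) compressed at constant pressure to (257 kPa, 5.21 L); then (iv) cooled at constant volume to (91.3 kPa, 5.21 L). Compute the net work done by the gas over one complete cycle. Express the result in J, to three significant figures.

Constant-volume legs do no work.
W(i) = (91.3)(11.8 − 5.21) = 601.7 J; W(iii) = (257)(5.21 − 11.8) = -1694 J.
W_net = 601.7 − 1694 = -1092 J (the counter-clockwise enclosed area).

W_net ≈ -1090 J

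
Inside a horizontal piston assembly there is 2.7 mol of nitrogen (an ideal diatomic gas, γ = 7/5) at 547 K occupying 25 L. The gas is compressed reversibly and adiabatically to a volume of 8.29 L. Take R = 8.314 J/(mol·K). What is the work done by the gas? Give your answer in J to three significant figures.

Adiabatic: TV^(γ−1) = const with γ = 7/5.
T₂ = T₁ (V₁/V₂)^(γ−1) = 547 × (25/8.29)^0.4 = 547 × 1.555 = 850.6 K.
W_by = nCᵥ(T₁ − T₂) = (2.7)(20.79)(547 − 850.6) = -17040 J.

W ≈ -17000 J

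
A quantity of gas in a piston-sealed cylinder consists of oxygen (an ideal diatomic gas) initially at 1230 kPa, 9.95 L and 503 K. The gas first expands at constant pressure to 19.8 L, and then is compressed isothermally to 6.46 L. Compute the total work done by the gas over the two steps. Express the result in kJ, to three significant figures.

W_total ≈ -15.2 kJ

Step 1 (isobaric): W = PΔV = (1230 kPa)(19.8 − 9.95 L) = 12116 J.
After step 1: P = 1230 kPa, V = 19.8 L, T = 1001 K.
Step 2 (isothermal): W = P₁V₁ ln(V₂/V₁) = (24354) ln(6.46/19.8) = -27278 J.
W_total = 12116 − 27278 = -15162 J.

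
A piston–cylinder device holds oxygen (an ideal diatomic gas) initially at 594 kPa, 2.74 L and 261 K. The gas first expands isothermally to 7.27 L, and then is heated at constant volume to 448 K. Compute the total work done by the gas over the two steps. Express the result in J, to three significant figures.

Step 1 (isothermal): W = P₁V₁ ln(V₂/V₁) = (1628) ln(7.27/2.74) = 1588 J.
Step 2 (isochoric): W = 0 (constant volume).
W_total = 1588 + 0 = 1588 J.

W_total ≈ 1590 J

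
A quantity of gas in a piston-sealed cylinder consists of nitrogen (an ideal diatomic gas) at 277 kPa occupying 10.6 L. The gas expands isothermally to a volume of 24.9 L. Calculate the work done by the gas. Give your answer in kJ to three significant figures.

W ≈ 2.51 kJ

Isothermal: W = nRT ln(V₂/V₁) = P₁V₁ ln(V₂/V₁).
P₁V₁ = (277 kPa)(10.6 L) = 2936 J.
W = 2936 × ln(24.9/10.6) = 2936 × 0.854
W_by_gas = 2508 J.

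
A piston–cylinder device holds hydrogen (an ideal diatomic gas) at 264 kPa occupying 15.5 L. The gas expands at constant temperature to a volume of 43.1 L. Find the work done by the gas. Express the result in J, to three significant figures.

Isothermal: W = nRT ln(V₂/V₁) = P₁V₁ ln(V₂/V₁).
P₁V₁ = (264 kPa)(15.5 L) = 4092 J.
W = 4092 × ln(43.1/15.5) = 4092 × 1.023
W_by_gas = 4185 J.

W ≈ 4180 J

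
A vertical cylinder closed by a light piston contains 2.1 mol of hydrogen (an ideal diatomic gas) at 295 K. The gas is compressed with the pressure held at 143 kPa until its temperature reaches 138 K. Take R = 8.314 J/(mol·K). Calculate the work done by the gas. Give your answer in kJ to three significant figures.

W ≈ -2.74 kJ

Isobaric: W = P ΔV = nR ΔT.
W = (2.1)(8.314)(138 − 295) = -2741 J.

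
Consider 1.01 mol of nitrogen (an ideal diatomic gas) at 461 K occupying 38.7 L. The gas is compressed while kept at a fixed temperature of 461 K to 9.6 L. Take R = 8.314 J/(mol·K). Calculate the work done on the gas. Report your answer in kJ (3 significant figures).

W ≈ 5.40 kJ

Isothermal: W = nRT ln(V₂/V₁).
W = (1.01)(8.314)(461) × ln(9.6/38.7)
  = 3871 × -1.394
W_by_gas = -5397 J; work on gas = −W_by = 5397 J.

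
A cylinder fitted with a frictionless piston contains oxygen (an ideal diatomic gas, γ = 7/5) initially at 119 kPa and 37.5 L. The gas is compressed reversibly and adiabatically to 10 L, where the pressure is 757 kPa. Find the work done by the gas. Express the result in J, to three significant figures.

Adiabatic: W = (P₁V₁ − P₂V₂)/(γ − 1) with γ = 7/5.
P₁V₁ = 4462 J, P₂V₂ = 7570 J.
W = (4462 − 7570) / 0.4 = -7769 J.

W ≈ -7770 J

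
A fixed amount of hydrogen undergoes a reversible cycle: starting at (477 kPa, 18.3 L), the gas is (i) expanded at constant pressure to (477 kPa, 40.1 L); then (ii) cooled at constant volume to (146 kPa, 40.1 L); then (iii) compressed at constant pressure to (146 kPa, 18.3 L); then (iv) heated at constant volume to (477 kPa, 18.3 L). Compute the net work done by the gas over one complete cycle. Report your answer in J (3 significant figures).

W_net ≈ 7220 J

Constant-volume legs do no work.
W(i) = (477)(40.1 − 18.3) = 10399 J; W(iii) = (146)(18.3 − 40.1) = -3183 J.
W_net = 10399 − 3183 = 7216 J (the clockwise enclosed area).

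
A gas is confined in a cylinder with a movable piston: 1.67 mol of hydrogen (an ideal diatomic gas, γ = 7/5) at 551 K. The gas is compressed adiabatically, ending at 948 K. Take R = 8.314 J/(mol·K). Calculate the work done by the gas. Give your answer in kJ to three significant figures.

Adiabatic ⇒ Q = 0, so W_by = −ΔU = nCᵥ(T₁ − T₂).
Cᵥ = 5R/2 = 20.79 J/(mol·K).
W = (1.67)(20.79)(551 − 948) = -13780 J.

W ≈ -13.8 kJ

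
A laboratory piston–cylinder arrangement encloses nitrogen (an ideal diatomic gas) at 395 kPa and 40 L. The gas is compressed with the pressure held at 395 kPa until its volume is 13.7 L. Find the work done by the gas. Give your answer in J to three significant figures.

Isobaric: W = P ΔV.
W = (395 kPa)(13.7 − 40 L) = (395)(-26.3) = -10388 J.

W ≈ -10400 J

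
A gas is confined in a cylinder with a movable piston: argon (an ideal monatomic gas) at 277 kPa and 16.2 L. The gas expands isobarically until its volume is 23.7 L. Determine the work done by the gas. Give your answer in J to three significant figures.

W ≈ 2080 J

Isobaric: W = P ΔV.
W = (277 kPa)(23.7 − 16.2 L) = (277)(7.5) = 2078 J.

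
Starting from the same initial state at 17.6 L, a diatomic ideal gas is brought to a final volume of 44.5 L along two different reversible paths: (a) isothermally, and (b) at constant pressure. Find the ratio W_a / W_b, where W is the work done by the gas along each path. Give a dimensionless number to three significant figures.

W_a / W_b ≈ 0.607

Path (a) isothermal: W = P₁V₁ ln(V₂/V₁) → W_a/(P₁V₁) = 0.9276.
Path (b) isobaric: W = P₁(V₂ − V₁) → W_b/(P₁V₁) = 1.528.
W_a / W_b = 0.9276 / 1.528 = 0.6069.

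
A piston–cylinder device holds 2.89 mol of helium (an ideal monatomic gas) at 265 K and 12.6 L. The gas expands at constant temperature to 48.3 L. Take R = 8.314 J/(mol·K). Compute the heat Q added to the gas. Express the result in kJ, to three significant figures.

Isothermal ⇒ ΔU = 0, so Q = W = nRT ln(V₂/V₁).
Q = (2.89)(8.314)(265) ln(48.3/12.6) = 6367 × 1.344 = 8556 J.

Q ≈ 8.56 kJ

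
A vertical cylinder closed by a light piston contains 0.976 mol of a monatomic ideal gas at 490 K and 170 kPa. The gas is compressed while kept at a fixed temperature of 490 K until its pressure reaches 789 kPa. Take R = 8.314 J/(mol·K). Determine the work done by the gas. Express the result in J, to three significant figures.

W ≈ -6100 J

Isothermal process: W = nRT ln(V₂/V₁) = nRT ln(P₁/P₂).
W = (0.976)(8.314)(490) × ln(170/789)
  = 3976 × ln(0.2155) = 3976 × -1.535
W_by_gas = -6103 J.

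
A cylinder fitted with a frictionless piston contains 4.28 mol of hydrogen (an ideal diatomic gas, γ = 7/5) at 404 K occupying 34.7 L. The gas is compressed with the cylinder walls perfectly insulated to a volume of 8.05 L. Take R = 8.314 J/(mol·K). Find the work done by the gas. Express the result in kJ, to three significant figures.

W ≈ -28.5 kJ

Adiabatic: TV^(γ−1) = const with γ = 7/5.
T₂ = T₁ (V₁/V₂)^(γ−1) = 404 × (34.7/8.05)^0.4 = 404 × 1.794 = 724.8 K.
W_by = nCᵥ(T₁ − T₂) = (4.28)(20.79)(404 − 724.8) = -28535 J.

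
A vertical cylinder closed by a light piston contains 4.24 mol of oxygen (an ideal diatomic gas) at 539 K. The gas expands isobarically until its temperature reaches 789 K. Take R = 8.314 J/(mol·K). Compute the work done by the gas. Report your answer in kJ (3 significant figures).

W ≈ 8.81 kJ

Isobaric: W = P ΔV = nR ΔT.
W = (4.24)(8.314)(789 − 539) = 8813 J.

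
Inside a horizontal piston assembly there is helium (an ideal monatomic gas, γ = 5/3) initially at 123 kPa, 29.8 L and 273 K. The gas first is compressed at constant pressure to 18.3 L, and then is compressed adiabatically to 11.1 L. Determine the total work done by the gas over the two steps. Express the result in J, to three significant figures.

W_total ≈ -2750 J

Step 1 (isobaric): W = PΔV = (123 kPa)(18.3 − 29.8 L) = -1414 J.
After step 1: P = 123 kPa, V = 18.3 L, T = 167.6 K.
Step 2 (adiabatic): W = (P₁V₁ − P₂V₂)/(γ−1) = (2251 − 3141)/0.667 = -1336 J.
W_total = -1414 − 1336 = -2750 J.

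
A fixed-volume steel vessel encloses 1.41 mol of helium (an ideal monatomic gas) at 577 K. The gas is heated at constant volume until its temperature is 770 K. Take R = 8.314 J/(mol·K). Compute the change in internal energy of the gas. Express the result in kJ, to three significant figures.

ΔU ≈ 3.39 kJ

Constant volume ⇒ W = 0, so Q = ΔU = nCᵥΔT with Cᵥ = 3R/2 = 12.47 J/(mol·K).
ΔU = (1.41)(12.47)(770 − 577) = 3394 J.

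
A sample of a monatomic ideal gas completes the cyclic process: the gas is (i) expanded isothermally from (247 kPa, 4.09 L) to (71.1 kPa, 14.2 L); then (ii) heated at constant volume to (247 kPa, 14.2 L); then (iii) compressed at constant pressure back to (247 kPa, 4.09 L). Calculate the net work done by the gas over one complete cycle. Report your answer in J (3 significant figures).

Leg (i): W = PᵢVᵢ ln(V_f/Vᵢ) = (1010) ln(14.2/4.09) = 1257 J.
Leg (ii): W = 0.
Leg (iii): W = PΔV = (247)(4.09 − 14.2) = -2497 J.
W_net = 1257 − 2497 = -1240 J.

W_net ≈ -1240 J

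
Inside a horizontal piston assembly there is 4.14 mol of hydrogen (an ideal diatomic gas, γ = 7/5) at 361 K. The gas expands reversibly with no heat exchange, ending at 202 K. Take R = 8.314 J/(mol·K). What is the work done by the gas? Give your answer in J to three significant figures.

Adiabatic ⇒ Q = 0, so W_by = −ΔU = nCᵥ(T₁ − T₂).
Cᵥ = 5R/2 = 20.79 J/(mol·K).
W = (4.14)(20.79)(361 − 202) = 13682 J.

W ≈ 13700 J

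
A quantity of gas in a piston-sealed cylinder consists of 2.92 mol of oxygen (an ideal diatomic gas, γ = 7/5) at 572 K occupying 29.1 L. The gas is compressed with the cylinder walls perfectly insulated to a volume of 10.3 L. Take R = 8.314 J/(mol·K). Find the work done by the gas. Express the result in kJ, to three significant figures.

Adiabatic: TV^(γ−1) = const with γ = 7/5.
T₂ = T₁ (V₁/V₂)^(γ−1) = 572 × (29.1/10.3)^0.4 = 572 × 1.515 = 866.6 K.
W_by = nCᵥ(T₁ − T₂) = (2.92)(20.79)(572 − 866.6) = -17880 J.

W ≈ -17.9 kJ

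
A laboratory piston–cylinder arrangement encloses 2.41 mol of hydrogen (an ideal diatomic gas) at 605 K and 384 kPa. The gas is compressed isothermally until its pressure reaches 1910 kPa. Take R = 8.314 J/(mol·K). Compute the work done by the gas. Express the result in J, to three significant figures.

Isothermal process: W = nRT ln(V₂/V₁) = nRT ln(P₁/P₂).
W = (2.41)(8.314)(605) × ln(384/1910)
  = 12122 × ln(0.201) = 12122 × -1.604
W_by_gas = -19447 J.

W ≈ -19400 J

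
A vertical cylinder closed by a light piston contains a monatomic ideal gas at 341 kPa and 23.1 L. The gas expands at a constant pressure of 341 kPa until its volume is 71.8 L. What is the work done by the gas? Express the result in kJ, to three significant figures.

Isobaric: W = P ΔV.
W = (341 kPa)(71.8 − 23.1 L) = (341)(48.7) = 16607 J.

W ≈ 16.6 kJ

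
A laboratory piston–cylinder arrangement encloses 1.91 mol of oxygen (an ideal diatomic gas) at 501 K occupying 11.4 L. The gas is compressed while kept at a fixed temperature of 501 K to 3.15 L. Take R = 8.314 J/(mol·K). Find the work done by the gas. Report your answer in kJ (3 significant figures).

W ≈ -10.2 kJ

Isothermal: W = nRT ln(V₂/V₁).
W = (1.91)(8.314)(501) × ln(3.15/11.4)
  = 7956 × -1.286
W_by_gas = -10233 J.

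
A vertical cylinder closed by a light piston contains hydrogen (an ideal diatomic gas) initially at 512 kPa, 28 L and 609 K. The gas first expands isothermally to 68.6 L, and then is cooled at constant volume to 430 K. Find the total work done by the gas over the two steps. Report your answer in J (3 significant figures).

W_total ≈ 12800 J

Step 1 (isothermal): W = P₁V₁ ln(V₂/V₁) = (14336) ln(68.6/28) = 12846 J.
Step 2 (isochoric): W = 0 (constant volume).
W_total = 12846 + 0 = 12846 J.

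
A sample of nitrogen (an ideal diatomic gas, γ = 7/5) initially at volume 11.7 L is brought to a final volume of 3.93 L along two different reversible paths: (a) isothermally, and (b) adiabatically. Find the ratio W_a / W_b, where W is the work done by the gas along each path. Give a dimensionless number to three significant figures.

W_a / W_b ≈ 0.798

Path (a) isothermal: W = P₁V₁ ln(V₂/V₁) → W_a/(P₁V₁) = -1.091.
Path (b) adiabatic: W = P₁V₁(1 − (V₁/V₂)^(γ−1))/(γ−1) → W_b/(P₁V₁) = -1.368.
W_a / W_b = -1.091 / -1.368 = 0.7976.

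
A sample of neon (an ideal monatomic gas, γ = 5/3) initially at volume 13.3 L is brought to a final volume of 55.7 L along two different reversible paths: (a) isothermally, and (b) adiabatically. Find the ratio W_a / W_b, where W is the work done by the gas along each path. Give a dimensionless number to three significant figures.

Path (a) isothermal: W = P₁V₁ ln(V₂/V₁) → W_a/(P₁V₁) = 1.432.
Path (b) adiabatic: W = P₁V₁(1 − (V₁/V₂)^(γ−1))/(γ−1) → W_b/(P₁V₁) = 0.9227.
W_a / W_b = 1.432 / 0.9227 = 1.552.

W_a / W_b ≈ 1.55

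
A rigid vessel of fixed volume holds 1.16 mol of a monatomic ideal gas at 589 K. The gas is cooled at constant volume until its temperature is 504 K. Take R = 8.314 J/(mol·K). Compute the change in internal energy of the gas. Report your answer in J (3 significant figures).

Constant volume ⇒ W = 0, so Q = ΔU = nCᵥΔT with Cᵥ = 3R/2 = 12.47 J/(mol·K).
ΔU = (1.16)(12.47)(504 − 589) = -1230 J.

ΔU ≈ -1230 J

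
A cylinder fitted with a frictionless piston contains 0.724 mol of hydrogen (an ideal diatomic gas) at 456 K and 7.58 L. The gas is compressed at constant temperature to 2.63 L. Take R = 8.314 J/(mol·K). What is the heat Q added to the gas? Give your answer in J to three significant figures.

Isothermal ⇒ ΔU = 0, so Q = W = nRT ln(V₂/V₁).
Q = (0.724)(8.314)(456) ln(2.63/7.58) = 2745 × -1.059 = -2905 J.

Q ≈ -2910 J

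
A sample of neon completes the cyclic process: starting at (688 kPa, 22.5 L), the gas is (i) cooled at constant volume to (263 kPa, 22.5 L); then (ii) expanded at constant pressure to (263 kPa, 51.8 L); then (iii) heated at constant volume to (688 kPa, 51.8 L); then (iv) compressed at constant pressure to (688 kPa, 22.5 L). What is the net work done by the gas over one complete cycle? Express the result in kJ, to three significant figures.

W_net ≈ -12.5 kJ

Constant-volume legs do no work.
W(ii) = (263)(51.8 − 22.5) = 7706 J; W(iv) = (688)(22.5 − 51.8) = -20158 J.
W_net = 7706 − 20158 = -12452 J (the counter-clockwise enclosed area).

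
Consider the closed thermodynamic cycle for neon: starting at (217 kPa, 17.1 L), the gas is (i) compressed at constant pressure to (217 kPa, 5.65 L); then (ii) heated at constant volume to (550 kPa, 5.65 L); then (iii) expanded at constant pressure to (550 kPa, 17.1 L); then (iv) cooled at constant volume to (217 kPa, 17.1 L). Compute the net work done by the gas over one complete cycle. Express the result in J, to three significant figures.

Constant-volume legs do no work.
W(i) = (217)(5.65 − 17.1) = -2485 J; W(iii) = (550)(17.1 − 5.65) = 6298 J.
W_net = -2485 + 6298 = 3813 J (the clockwise enclosed area).

W_net ≈ 3810 J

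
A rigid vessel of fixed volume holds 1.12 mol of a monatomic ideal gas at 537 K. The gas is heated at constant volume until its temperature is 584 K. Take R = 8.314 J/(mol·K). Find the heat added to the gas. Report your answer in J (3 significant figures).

Q ≈ 656 J

Constant volume ⇒ W = 0, so Q = ΔU = nCᵥΔT with Cᵥ = 3R/2 = 12.47 J/(mol·K).
ΔU = (1.12)(12.47)(584 − 537) = 656.5 J.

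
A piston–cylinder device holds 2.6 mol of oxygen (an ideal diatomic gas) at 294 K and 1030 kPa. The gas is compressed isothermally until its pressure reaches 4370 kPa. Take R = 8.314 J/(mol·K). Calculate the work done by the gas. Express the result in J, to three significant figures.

W ≈ -9180 J

Isothermal process: W = nRT ln(V₂/V₁) = nRT ln(P₁/P₂).
W = (2.6)(8.314)(294) × ln(1030/4370)
  = 6355 × ln(0.2357) = 6355 × -1.445
W_by_gas = -9185 J.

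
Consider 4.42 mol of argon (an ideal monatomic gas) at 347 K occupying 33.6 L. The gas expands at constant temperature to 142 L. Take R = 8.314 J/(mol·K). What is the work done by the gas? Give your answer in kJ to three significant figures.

W ≈ 18.4 kJ

Isothermal: W = nRT ln(V₂/V₁).
W = (4.42)(8.314)(347) × ln(142/33.6)
  = 12752 × 1.441
W_by_gas = 18379 J.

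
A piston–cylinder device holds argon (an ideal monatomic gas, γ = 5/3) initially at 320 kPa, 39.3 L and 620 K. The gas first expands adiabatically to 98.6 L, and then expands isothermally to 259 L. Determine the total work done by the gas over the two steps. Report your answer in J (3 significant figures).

Step 1 (adiabatic): W = (P₁V₁ − P₂V₂)/(γ−1) = (12576 − 6811)/0.667 = 8647 J.
After step 1: P = 69.08 kPa, V = 98.6 L, T = 335.8 K.
Step 2 (isothermal): W = P₁V₁ ln(V₂/V₁) = (6811) ln(259/98.6) = 6578 J.
W_total = 8647 + 6578 = 15225 J.

W_total ≈ 15200 J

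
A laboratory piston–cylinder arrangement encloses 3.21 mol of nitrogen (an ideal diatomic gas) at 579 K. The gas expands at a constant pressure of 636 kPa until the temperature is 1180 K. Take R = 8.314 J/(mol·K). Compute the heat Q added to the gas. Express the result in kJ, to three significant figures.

Q ≈ 56.1 kJ

Isobaric: W = nRΔT = (3.21)(8.314)(601) = 16039 J.
ΔU = nCᵥΔT with Cᵥ = 5R/2: ΔU = (3.21)(20.79)(601) = 40099 J.
Q = ΔU + W = 40099 + 16039 = 56138 J.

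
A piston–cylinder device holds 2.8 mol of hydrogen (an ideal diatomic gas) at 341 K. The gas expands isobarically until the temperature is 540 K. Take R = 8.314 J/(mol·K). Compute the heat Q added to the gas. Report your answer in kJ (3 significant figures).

Q ≈ 16.2 kJ

Isobaric: W = nRΔT = (2.8)(8.314)(199) = 4633 J.
ΔU = nCᵥΔT with Cᵥ = 5R/2: ΔU = (2.8)(20.79)(199) = 11581 J.
Q = ΔU + W = 11581 + 4633 = 16214 J.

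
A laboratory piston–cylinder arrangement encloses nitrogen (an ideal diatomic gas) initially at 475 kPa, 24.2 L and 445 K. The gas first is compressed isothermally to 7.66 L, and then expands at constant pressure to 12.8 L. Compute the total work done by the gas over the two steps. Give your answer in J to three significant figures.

Step 1 (isothermal): W = P₁V₁ ln(V₂/V₁) = (11495) ln(7.66/24.2) = -13223 J.
After step 1: P = 1501 kPa, V = 7.66 L, T = 445 K.
Step 2 (isobaric): W = PΔV = (1501 kPa)(12.8 − 7.66 L) = 7713 J.
W_total = -13223 + 7713 = -5510 J.

W_total ≈ -5510 J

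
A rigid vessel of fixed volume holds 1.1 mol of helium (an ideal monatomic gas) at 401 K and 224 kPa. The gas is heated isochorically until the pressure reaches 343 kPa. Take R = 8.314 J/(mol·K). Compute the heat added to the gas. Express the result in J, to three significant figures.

Constant volume ⇒ W = 0, so Q = ΔU = nCᵥΔT with Cᵥ = 3R/2 = 12.47 J/(mol·K).
At constant V, T₂/T₁ = P₂/P₁ ⇒ ΔT = T₁(P₂/P₁ − 1) = 401·(343/224 − 1) = 213 K.
ΔU = (1.1)(12.47)(213) = 2922 J.

Q ≈ 2920 J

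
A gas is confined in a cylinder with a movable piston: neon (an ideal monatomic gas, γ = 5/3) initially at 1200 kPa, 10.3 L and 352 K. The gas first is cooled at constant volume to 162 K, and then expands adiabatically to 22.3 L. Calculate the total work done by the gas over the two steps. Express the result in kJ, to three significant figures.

Step 1 (isochoric): W = 0 (constant volume).
After step 1: P = 552.3 kPa (V unchanged).
Step 2 (adiabatic): W = (P₁V₁ − P₂V₂)/(γ−1) = (5688 − 3399)/0.667 = 3434 J.
W_total = 0 + 3434 = 3434 J.

W_total ≈ 3.43 kJ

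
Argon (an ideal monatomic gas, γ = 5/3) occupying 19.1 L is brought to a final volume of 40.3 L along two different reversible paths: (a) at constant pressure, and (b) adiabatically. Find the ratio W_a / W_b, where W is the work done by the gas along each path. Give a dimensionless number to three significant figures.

W_a / W_b ≈ 1.89

Path (a) isobaric: W = P₁(V₂ − V₁) → W_a/(P₁V₁) = 1.11.
Path (b) adiabatic: W = P₁V₁(1 − (V₁/V₂)^(γ−1))/(γ−1) → W_b/(P₁V₁) = 0.5882.
W_a / W_b = 1.11 / 0.5882 = 1.887.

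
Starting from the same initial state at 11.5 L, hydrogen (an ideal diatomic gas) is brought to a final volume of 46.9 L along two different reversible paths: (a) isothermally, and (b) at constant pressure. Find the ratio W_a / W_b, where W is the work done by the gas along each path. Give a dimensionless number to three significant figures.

W_a / W_b ≈ 0.457

Path (a) isothermal: W = P₁V₁ ln(V₂/V₁) → W_a/(P₁V₁) = 1.406.
Path (b) isobaric: W = P₁(V₂ − V₁) → W_b/(P₁V₁) = 3.078.
W_a / W_b = 1.406 / 3.078 = 0.4566.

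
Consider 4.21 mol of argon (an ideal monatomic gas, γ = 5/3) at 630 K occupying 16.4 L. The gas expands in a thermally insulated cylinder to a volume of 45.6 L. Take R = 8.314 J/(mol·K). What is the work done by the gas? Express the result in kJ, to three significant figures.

Adiabatic: TV^(γ−1) = const with γ = 5/3.
T₂ = T₁ (V₁/V₂)^(γ−1) = 630 × (16.4/45.6)^0.667 = 630 × 0.5057 = 318.6 K.
W_by = nCᵥ(T₁ − T₂) = (4.21)(12.47)(630 − 318.6) = 16349 J.

W ≈ 16.3 kJ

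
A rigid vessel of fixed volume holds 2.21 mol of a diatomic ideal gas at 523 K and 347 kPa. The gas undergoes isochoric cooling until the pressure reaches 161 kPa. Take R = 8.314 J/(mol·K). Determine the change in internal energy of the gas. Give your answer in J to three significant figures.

ΔU ≈ -12900 J

Constant volume ⇒ W = 0, so Q = ΔU = nCᵥΔT with Cᵥ = 5R/2 = 20.79 J/(mol·K).
At constant V, T₂/T₁ = P₂/P₁ ⇒ ΔT = T₁(P₂/P₁ − 1) = 523·(161/347 − 1) = -280.3 K.
ΔU = (2.21)(20.79)(-280.3) = -12877 J.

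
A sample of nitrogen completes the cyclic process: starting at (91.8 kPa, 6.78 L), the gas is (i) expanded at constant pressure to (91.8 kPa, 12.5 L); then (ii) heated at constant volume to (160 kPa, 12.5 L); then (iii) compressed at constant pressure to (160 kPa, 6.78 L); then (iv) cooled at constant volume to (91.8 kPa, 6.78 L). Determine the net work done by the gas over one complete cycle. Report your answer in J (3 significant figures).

W_net ≈ -390 J

Constant-volume legs do no work.
W(i) = (91.8)(12.5 − 6.78) = 525.1 J; W(iii) = (160)(6.78 − 12.5) = -915.2 J.
W_net = 525.1 − 915.2 = -390.1 J (the counter-clockwise enclosed area).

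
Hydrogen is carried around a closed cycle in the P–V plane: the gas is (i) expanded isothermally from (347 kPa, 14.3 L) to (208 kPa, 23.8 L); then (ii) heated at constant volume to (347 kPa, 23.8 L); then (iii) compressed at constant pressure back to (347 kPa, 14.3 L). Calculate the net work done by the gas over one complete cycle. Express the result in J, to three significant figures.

Leg (i): W = PᵢVᵢ ln(V_f/Vᵢ) = (4962) ln(23.8/14.3) = 2528 J.
Leg (ii): W = 0.
Leg (iii): W = PΔV = (347)(14.3 − 23.8) = -3296 J.
W_net = 2528 − 3296 = -768.7 J.

W_net ≈ -769 J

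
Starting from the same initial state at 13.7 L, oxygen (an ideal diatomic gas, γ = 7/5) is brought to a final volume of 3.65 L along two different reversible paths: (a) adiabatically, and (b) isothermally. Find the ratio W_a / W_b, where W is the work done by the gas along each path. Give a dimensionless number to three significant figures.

W_a / W_b ≈ 1.32

Path (a) adiabatic: W = P₁V₁(1 − (V₁/V₂)^(γ−1))/(γ−1) → W_a/(P₁V₁) = -1.743.
Path (b) isothermal: W = P₁V₁ ln(V₂/V₁) → W_b/(P₁V₁) = -1.323.
W_a / W_b = -1.743 / -1.323 = 1.318.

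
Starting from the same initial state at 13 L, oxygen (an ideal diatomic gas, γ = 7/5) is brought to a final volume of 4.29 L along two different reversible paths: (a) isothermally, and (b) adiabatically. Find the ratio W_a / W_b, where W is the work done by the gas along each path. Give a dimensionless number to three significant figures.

W_a / W_b ≈ 0.795

Path (a) isothermal: W = P₁V₁ ln(V₂/V₁) → W_a/(P₁V₁) = -1.109.
Path (b) adiabatic: W = P₁V₁(1 − (V₁/V₂)^(γ−1))/(γ−1) → W_b/(P₁V₁) = -1.395.
W_a / W_b = -1.109 / -1.395 = 0.7946.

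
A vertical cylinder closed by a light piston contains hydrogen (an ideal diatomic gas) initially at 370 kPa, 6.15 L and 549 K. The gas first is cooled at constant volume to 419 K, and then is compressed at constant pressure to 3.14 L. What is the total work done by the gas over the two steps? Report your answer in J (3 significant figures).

Step 1 (isochoric): W = 0 (constant volume).
After step 1: P = 282.4 kPa (V unchanged).
Step 2 (isobaric): W = PΔV = (282.4 kPa)(3.14 − 6.15 L) = -850 J.
W_total = 0 − 850 = -850 J.

W_total ≈ -850 J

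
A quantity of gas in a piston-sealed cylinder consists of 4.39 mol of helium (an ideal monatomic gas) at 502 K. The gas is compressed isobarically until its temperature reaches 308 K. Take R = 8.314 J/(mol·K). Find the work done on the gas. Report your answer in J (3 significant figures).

W ≈ 7080 J

Isobaric: W = P ΔV = nR ΔT.
W = (4.39)(8.314)(308 − 502) = -7081 J.
Work on gas = −W_by = 7081 J.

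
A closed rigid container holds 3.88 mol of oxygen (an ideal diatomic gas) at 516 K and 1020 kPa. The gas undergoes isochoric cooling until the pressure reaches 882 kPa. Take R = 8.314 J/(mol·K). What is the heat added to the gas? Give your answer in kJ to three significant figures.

Constant volume ⇒ W = 0, so Q = ΔU = nCᵥΔT with Cᵥ = 5R/2 = 20.79 J/(mol·K).
At constant V, T₂/T₁ = P₂/P₁ ⇒ ΔT = T₁(P₂/P₁ − 1) = 516·(882/1020 − 1) = -69.81 K.
ΔU = (3.88)(20.79)(-69.81) = -5630 J.

Q ≈ -5.63 kJ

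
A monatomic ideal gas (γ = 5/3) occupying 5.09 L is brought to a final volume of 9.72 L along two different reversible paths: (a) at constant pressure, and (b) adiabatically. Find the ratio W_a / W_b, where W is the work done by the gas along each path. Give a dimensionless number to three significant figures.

W_a / W_b ≈ 1.73

Path (a) isobaric: W = P₁(V₂ − V₁) → W_a/(P₁V₁) = 0.9096.
Path (b) adiabatic: W = P₁V₁(1 − (V₁/V₂)^(γ−1))/(γ−1) → W_b/(P₁V₁) = 0.5255.
W_a / W_b = 0.9096 / 0.5255 = 1.731.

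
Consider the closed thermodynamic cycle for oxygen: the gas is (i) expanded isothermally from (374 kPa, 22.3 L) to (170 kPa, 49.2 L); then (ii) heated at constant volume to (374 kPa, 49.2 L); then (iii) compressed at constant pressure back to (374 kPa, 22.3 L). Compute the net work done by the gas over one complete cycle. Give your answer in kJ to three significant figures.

W_net ≈ -3.46 kJ

Leg (i): W = PᵢVᵢ ln(V_f/Vᵢ) = (8340) ln(49.2/22.3) = 6600 J.
Leg (ii): W = 0.
Leg (iii): W = PΔV = (374)(22.3 − 49.2) = -10061 J.
W_net = 6600 − 10061 = -3461 J.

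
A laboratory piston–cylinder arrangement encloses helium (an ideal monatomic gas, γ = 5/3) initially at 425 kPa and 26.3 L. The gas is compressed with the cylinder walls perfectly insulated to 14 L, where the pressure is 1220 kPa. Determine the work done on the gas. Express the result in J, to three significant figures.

W ≈ 8850 J

Adiabatic: W = (P₁V₁ − P₂V₂)/(γ − 1) with γ = 5/3.
P₁V₁ = 11178 J, P₂V₂ = 17080 J.
W = (11178 − 17080) / 0.6667 = -8854 J.
Work on gas = −W_by = 8854 J.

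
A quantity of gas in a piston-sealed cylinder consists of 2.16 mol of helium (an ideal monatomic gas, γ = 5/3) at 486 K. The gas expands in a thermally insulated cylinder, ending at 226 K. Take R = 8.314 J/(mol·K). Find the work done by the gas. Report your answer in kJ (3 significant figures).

Adiabatic ⇒ Q = 0, so W_by = −ΔU = nCᵥ(T₁ − T₂).
Cᵥ = 3R/2 = 12.47 J/(mol·K).
W = (2.16)(12.47)(486 − 226) = 7004 J.

W ≈ 7.00 kJ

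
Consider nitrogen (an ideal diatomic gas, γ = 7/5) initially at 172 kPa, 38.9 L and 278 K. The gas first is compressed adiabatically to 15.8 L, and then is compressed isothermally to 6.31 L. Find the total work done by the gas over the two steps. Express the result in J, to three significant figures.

W_total ≈ -16100 J

Step 1 (adiabatic): W = (P₁V₁ − P₂V₂)/(γ−1) = (6691 − 9594)/0.4 = -7258 J.
After step 1: P = 607.2 kPa, V = 15.8 L, T = 398.6 K.
Step 2 (isothermal): W = P₁V₁ ln(V₂/V₁) = (9594) ln(6.31/15.8) = -8806 J.
W_total = -7258 − 8806 = -16064 J.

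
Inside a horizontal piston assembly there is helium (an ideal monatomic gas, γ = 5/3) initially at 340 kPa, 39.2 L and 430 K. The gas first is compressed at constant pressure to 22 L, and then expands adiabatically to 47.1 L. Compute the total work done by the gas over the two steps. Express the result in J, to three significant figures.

Step 1 (isobaric): W = PΔV = (340 kPa)(22 − 39.2 L) = -5848 J.
After step 1: P = 340 kPa, V = 22 L, T = 241.3 K.
Step 2 (adiabatic): W = (P₁V₁ − P₂V₂)/(γ−1) = (7480 − 4503)/0.667 = 4465 J.
W_total = -5848 + 4465 = -1383 J.

W_total ≈ -1380 J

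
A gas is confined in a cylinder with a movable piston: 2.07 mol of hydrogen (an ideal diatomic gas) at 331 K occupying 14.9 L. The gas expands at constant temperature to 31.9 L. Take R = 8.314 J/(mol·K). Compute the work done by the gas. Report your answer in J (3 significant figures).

Isothermal: W = nRT ln(V₂/V₁).
W = (2.07)(8.314)(331) × ln(31.9/14.9)
  = 5697 × 0.7612
W_by_gas = 4336 J.

W ≈ 4340 J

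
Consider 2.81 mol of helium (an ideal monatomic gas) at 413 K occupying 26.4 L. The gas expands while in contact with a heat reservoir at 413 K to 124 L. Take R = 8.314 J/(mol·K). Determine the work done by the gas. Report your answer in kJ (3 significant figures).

W ≈ 14.9 kJ

Isothermal: W = nRT ln(V₂/V₁).
W = (2.81)(8.314)(413) × ln(124/26.4)
  = 9649 × 1.547
W_by_gas = 14926 J.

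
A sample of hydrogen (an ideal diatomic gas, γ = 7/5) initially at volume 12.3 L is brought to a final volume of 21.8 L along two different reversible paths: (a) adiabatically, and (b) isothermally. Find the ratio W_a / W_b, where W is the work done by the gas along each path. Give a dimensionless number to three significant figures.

W_a / W_b ≈ 0.894

Path (a) adiabatic: W = P₁V₁(1 − (V₁/V₂)^(γ−1))/(γ−1) → W_a/(P₁V₁) = 0.5115.
Path (b) isothermal: W = P₁V₁ ln(V₂/V₁) → W_b/(P₁V₁) = 0.5723.
W_a / W_b = 0.5115 / 0.5723 = 0.8938.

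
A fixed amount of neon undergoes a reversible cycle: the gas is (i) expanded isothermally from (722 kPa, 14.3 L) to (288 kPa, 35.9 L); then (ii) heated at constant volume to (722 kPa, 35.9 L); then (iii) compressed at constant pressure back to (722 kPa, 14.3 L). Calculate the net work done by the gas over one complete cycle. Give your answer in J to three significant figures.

W_net ≈ -6090 J

Leg (i): W = PᵢVᵢ ln(V_f/Vᵢ) = (10325) ln(35.9/14.3) = 9504 J.
Leg (ii): W = 0.
Leg (iii): W = PΔV = (722)(14.3 − 35.9) = -15595 J.
W_net = 9504 − 15595 = -6092 J.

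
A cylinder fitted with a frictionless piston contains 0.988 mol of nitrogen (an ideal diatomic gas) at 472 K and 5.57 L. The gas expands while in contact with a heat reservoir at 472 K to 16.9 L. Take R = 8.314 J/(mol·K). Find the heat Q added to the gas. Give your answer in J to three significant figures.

Q ≈ 4300 J

Isothermal ⇒ ΔU = 0, so Q = W = nRT ln(V₂/V₁).
Q = (0.988)(8.314)(472) ln(16.9/5.57) = 3877 × 1.11 = 4303 J.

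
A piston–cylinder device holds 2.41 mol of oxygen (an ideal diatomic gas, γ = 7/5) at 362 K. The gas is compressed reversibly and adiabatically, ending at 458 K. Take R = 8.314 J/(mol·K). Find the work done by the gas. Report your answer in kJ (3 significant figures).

W ≈ -4.81 kJ

Adiabatic ⇒ Q = 0, so W_by = −ΔU = nCᵥ(T₁ − T₂).
Cᵥ = 5R/2 = 20.79 J/(mol·K).
W = (2.41)(20.79)(362 − 458) = -4809 J.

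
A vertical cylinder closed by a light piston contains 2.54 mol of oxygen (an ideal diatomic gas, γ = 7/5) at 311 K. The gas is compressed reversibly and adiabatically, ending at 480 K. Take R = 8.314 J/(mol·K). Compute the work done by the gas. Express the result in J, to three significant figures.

Adiabatic ⇒ Q = 0, so W_by = −ΔU = nCᵥ(T₁ − T₂).
Cᵥ = 5R/2 = 20.79 J/(mol·K).
W = (2.54)(20.79)(311 − 480) = -8922 J.

W ≈ -8920 J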